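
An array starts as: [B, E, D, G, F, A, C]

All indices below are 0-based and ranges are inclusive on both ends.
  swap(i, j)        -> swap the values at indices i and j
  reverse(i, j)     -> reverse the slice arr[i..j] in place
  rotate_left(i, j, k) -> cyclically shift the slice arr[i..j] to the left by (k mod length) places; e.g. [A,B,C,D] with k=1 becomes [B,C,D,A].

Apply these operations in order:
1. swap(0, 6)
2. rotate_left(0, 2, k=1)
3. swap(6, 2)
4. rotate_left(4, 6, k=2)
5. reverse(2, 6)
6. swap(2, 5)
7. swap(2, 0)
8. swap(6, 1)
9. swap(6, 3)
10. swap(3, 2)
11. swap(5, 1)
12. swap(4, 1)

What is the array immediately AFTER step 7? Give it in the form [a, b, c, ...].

After 1 (swap(0, 6)): [C, E, D, G, F, A, B]
After 2 (rotate_left(0, 2, k=1)): [E, D, C, G, F, A, B]
After 3 (swap(6, 2)): [E, D, B, G, F, A, C]
After 4 (rotate_left(4, 6, k=2)): [E, D, B, G, C, F, A]
After 5 (reverse(2, 6)): [E, D, A, F, C, G, B]
After 6 (swap(2, 5)): [E, D, G, F, C, A, B]
After 7 (swap(2, 0)): [G, D, E, F, C, A, B]

Answer: [G, D, E, F, C, A, B]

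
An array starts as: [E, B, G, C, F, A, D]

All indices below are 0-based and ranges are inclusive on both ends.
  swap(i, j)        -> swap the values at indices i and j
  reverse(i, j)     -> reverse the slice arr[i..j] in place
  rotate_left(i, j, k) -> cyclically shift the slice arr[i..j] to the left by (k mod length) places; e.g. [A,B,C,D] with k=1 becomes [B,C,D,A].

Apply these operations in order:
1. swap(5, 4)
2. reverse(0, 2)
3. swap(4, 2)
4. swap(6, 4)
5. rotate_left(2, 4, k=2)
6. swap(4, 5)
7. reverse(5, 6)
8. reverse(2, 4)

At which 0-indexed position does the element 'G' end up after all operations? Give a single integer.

Answer: 0

Derivation:
After 1 (swap(5, 4)): [E, B, G, C, A, F, D]
After 2 (reverse(0, 2)): [G, B, E, C, A, F, D]
After 3 (swap(4, 2)): [G, B, A, C, E, F, D]
After 4 (swap(6, 4)): [G, B, A, C, D, F, E]
After 5 (rotate_left(2, 4, k=2)): [G, B, D, A, C, F, E]
After 6 (swap(4, 5)): [G, B, D, A, F, C, E]
After 7 (reverse(5, 6)): [G, B, D, A, F, E, C]
After 8 (reverse(2, 4)): [G, B, F, A, D, E, C]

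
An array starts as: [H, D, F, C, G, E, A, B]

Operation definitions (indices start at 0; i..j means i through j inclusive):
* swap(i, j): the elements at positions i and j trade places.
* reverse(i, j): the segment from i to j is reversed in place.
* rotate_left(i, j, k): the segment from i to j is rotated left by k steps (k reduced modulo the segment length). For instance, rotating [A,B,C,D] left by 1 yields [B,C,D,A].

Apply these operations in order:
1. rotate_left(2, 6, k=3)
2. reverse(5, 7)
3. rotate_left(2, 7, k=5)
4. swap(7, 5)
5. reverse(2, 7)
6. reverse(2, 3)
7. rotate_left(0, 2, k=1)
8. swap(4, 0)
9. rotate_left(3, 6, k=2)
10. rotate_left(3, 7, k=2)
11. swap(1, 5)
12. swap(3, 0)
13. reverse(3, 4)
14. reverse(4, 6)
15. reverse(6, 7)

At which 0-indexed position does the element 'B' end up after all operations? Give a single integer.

After 1 (rotate_left(2, 6, k=3)): [H, D, E, A, F, C, G, B]
After 2 (reverse(5, 7)): [H, D, E, A, F, B, G, C]
After 3 (rotate_left(2, 7, k=5)): [H, D, C, E, A, F, B, G]
After 4 (swap(7, 5)): [H, D, C, E, A, G, B, F]
After 5 (reverse(2, 7)): [H, D, F, B, G, A, E, C]
After 6 (reverse(2, 3)): [H, D, B, F, G, A, E, C]
After 7 (rotate_left(0, 2, k=1)): [D, B, H, F, G, A, E, C]
After 8 (swap(4, 0)): [G, B, H, F, D, A, E, C]
After 9 (rotate_left(3, 6, k=2)): [G, B, H, A, E, F, D, C]
After 10 (rotate_left(3, 7, k=2)): [G, B, H, F, D, C, A, E]
After 11 (swap(1, 5)): [G, C, H, F, D, B, A, E]
After 12 (swap(3, 0)): [F, C, H, G, D, B, A, E]
After 13 (reverse(3, 4)): [F, C, H, D, G, B, A, E]
After 14 (reverse(4, 6)): [F, C, H, D, A, B, G, E]
After 15 (reverse(6, 7)): [F, C, H, D, A, B, E, G]

Answer: 5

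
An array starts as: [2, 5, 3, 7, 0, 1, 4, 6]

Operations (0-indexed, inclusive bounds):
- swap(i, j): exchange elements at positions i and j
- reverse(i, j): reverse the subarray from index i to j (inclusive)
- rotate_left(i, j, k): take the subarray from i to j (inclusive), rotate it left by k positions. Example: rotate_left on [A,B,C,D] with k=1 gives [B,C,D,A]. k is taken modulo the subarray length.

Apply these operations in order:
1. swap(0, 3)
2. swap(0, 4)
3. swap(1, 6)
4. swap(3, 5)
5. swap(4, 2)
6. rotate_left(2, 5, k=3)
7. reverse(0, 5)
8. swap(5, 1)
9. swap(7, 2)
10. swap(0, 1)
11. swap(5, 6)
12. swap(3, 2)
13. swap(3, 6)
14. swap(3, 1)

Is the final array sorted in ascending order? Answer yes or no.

Answer: yes

Derivation:
After 1 (swap(0, 3)): [7, 5, 3, 2, 0, 1, 4, 6]
After 2 (swap(0, 4)): [0, 5, 3, 2, 7, 1, 4, 6]
After 3 (swap(1, 6)): [0, 4, 3, 2, 7, 1, 5, 6]
After 4 (swap(3, 5)): [0, 4, 3, 1, 7, 2, 5, 6]
After 5 (swap(4, 2)): [0, 4, 7, 1, 3, 2, 5, 6]
After 6 (rotate_left(2, 5, k=3)): [0, 4, 2, 7, 1, 3, 5, 6]
After 7 (reverse(0, 5)): [3, 1, 7, 2, 4, 0, 5, 6]
After 8 (swap(5, 1)): [3, 0, 7, 2, 4, 1, 5, 6]
After 9 (swap(7, 2)): [3, 0, 6, 2, 4, 1, 5, 7]
After 10 (swap(0, 1)): [0, 3, 6, 2, 4, 1, 5, 7]
After 11 (swap(5, 6)): [0, 3, 6, 2, 4, 5, 1, 7]
After 12 (swap(3, 2)): [0, 3, 2, 6, 4, 5, 1, 7]
After 13 (swap(3, 6)): [0, 3, 2, 1, 4, 5, 6, 7]
After 14 (swap(3, 1)): [0, 1, 2, 3, 4, 5, 6, 7]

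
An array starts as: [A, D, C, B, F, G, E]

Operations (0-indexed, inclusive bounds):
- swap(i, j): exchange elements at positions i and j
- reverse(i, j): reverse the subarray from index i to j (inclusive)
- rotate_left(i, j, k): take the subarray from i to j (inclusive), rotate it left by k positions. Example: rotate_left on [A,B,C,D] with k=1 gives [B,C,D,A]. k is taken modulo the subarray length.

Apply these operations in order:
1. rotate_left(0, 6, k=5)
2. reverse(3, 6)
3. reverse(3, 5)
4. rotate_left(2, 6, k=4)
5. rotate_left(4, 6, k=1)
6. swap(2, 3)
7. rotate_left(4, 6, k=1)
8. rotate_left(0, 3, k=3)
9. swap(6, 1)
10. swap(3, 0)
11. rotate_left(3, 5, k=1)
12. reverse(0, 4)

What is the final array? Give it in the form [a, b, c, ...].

Answer: [C, F, E, B, A, D, G]

Derivation:
After 1 (rotate_left(0, 6, k=5)): [G, E, A, D, C, B, F]
After 2 (reverse(3, 6)): [G, E, A, F, B, C, D]
After 3 (reverse(3, 5)): [G, E, A, C, B, F, D]
After 4 (rotate_left(2, 6, k=4)): [G, E, D, A, C, B, F]
After 5 (rotate_left(4, 6, k=1)): [G, E, D, A, B, F, C]
After 6 (swap(2, 3)): [G, E, A, D, B, F, C]
After 7 (rotate_left(4, 6, k=1)): [G, E, A, D, F, C, B]
After 8 (rotate_left(0, 3, k=3)): [D, G, E, A, F, C, B]
After 9 (swap(6, 1)): [D, B, E, A, F, C, G]
After 10 (swap(3, 0)): [A, B, E, D, F, C, G]
After 11 (rotate_left(3, 5, k=1)): [A, B, E, F, C, D, G]
After 12 (reverse(0, 4)): [C, F, E, B, A, D, G]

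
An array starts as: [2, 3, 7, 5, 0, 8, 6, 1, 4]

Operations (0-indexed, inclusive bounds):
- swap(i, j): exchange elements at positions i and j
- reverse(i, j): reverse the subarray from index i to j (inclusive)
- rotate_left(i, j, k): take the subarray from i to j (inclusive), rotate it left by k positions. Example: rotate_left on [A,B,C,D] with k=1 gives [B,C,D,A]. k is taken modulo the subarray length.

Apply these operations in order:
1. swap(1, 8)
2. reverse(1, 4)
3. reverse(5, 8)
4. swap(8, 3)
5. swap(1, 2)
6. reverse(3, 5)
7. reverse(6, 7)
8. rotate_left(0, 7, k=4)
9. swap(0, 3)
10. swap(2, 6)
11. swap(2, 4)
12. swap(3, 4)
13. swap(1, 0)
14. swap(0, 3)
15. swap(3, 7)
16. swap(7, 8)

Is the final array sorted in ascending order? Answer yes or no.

After 1 (swap(1, 8)): [2, 4, 7, 5, 0, 8, 6, 1, 3]
After 2 (reverse(1, 4)): [2, 0, 5, 7, 4, 8, 6, 1, 3]
After 3 (reverse(5, 8)): [2, 0, 5, 7, 4, 3, 1, 6, 8]
After 4 (swap(8, 3)): [2, 0, 5, 8, 4, 3, 1, 6, 7]
After 5 (swap(1, 2)): [2, 5, 0, 8, 4, 3, 1, 6, 7]
After 6 (reverse(3, 5)): [2, 5, 0, 3, 4, 8, 1, 6, 7]
After 7 (reverse(6, 7)): [2, 5, 0, 3, 4, 8, 6, 1, 7]
After 8 (rotate_left(0, 7, k=4)): [4, 8, 6, 1, 2, 5, 0, 3, 7]
After 9 (swap(0, 3)): [1, 8, 6, 4, 2, 5, 0, 3, 7]
After 10 (swap(2, 6)): [1, 8, 0, 4, 2, 5, 6, 3, 7]
After 11 (swap(2, 4)): [1, 8, 2, 4, 0, 5, 6, 3, 7]
After 12 (swap(3, 4)): [1, 8, 2, 0, 4, 5, 6, 3, 7]
After 13 (swap(1, 0)): [8, 1, 2, 0, 4, 5, 6, 3, 7]
After 14 (swap(0, 3)): [0, 1, 2, 8, 4, 5, 6, 3, 7]
After 15 (swap(3, 7)): [0, 1, 2, 3, 4, 5, 6, 8, 7]
After 16 (swap(7, 8)): [0, 1, 2, 3, 4, 5, 6, 7, 8]

Answer: yes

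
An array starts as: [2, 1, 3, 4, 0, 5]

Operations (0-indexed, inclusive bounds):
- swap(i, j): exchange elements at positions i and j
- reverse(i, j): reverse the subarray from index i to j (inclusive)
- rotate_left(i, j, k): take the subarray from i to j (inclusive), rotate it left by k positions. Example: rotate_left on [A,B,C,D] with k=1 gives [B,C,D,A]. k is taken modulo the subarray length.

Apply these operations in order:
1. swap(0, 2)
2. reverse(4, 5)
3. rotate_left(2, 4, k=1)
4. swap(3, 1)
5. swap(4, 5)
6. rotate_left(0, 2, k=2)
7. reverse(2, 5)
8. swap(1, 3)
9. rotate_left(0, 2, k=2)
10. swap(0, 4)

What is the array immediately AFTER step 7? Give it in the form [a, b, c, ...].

After 1 (swap(0, 2)): [3, 1, 2, 4, 0, 5]
After 2 (reverse(4, 5)): [3, 1, 2, 4, 5, 0]
After 3 (rotate_left(2, 4, k=1)): [3, 1, 4, 5, 2, 0]
After 4 (swap(3, 1)): [3, 5, 4, 1, 2, 0]
After 5 (swap(4, 5)): [3, 5, 4, 1, 0, 2]
After 6 (rotate_left(0, 2, k=2)): [4, 3, 5, 1, 0, 2]
After 7 (reverse(2, 5)): [4, 3, 2, 0, 1, 5]

Answer: [4, 3, 2, 0, 1, 5]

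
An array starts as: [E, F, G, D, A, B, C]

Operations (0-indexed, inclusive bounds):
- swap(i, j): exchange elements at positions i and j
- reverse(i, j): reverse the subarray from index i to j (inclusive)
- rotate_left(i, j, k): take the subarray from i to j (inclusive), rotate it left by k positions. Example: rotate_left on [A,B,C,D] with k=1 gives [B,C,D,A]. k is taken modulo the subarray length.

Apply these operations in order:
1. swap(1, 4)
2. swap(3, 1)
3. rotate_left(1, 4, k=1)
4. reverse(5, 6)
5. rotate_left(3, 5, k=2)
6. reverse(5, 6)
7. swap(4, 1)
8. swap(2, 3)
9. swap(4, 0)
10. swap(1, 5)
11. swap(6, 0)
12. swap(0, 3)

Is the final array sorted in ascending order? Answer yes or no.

After 1 (swap(1, 4)): [E, A, G, D, F, B, C]
After 2 (swap(3, 1)): [E, D, G, A, F, B, C]
After 3 (rotate_left(1, 4, k=1)): [E, G, A, F, D, B, C]
After 4 (reverse(5, 6)): [E, G, A, F, D, C, B]
After 5 (rotate_left(3, 5, k=2)): [E, G, A, C, F, D, B]
After 6 (reverse(5, 6)): [E, G, A, C, F, B, D]
After 7 (swap(4, 1)): [E, F, A, C, G, B, D]
After 8 (swap(2, 3)): [E, F, C, A, G, B, D]
After 9 (swap(4, 0)): [G, F, C, A, E, B, D]
After 10 (swap(1, 5)): [G, B, C, A, E, F, D]
After 11 (swap(6, 0)): [D, B, C, A, E, F, G]
After 12 (swap(0, 3)): [A, B, C, D, E, F, G]

Answer: yes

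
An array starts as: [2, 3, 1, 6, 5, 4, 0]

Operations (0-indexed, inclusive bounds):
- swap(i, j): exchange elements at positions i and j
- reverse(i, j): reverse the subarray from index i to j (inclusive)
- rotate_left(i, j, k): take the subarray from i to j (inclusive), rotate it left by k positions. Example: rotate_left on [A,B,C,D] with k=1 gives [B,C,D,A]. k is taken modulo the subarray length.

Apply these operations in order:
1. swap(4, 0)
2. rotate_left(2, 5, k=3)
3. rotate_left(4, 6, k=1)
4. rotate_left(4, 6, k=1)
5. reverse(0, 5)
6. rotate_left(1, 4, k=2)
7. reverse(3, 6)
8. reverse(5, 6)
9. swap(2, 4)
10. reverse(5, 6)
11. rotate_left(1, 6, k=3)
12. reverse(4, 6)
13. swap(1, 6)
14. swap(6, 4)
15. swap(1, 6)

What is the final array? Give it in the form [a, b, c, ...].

Answer: [6, 2, 1, 0, 3, 5, 4]

Derivation:
After 1 (swap(4, 0)): [5, 3, 1, 6, 2, 4, 0]
After 2 (rotate_left(2, 5, k=3)): [5, 3, 4, 1, 6, 2, 0]
After 3 (rotate_left(4, 6, k=1)): [5, 3, 4, 1, 2, 0, 6]
After 4 (rotate_left(4, 6, k=1)): [5, 3, 4, 1, 0, 6, 2]
After 5 (reverse(0, 5)): [6, 0, 1, 4, 3, 5, 2]
After 6 (rotate_left(1, 4, k=2)): [6, 4, 3, 0, 1, 5, 2]
After 7 (reverse(3, 6)): [6, 4, 3, 2, 5, 1, 0]
After 8 (reverse(5, 6)): [6, 4, 3, 2, 5, 0, 1]
After 9 (swap(2, 4)): [6, 4, 5, 2, 3, 0, 1]
After 10 (reverse(5, 6)): [6, 4, 5, 2, 3, 1, 0]
After 11 (rotate_left(1, 6, k=3)): [6, 3, 1, 0, 4, 5, 2]
After 12 (reverse(4, 6)): [6, 3, 1, 0, 2, 5, 4]
After 13 (swap(1, 6)): [6, 4, 1, 0, 2, 5, 3]
After 14 (swap(6, 4)): [6, 4, 1, 0, 3, 5, 2]
After 15 (swap(1, 6)): [6, 2, 1, 0, 3, 5, 4]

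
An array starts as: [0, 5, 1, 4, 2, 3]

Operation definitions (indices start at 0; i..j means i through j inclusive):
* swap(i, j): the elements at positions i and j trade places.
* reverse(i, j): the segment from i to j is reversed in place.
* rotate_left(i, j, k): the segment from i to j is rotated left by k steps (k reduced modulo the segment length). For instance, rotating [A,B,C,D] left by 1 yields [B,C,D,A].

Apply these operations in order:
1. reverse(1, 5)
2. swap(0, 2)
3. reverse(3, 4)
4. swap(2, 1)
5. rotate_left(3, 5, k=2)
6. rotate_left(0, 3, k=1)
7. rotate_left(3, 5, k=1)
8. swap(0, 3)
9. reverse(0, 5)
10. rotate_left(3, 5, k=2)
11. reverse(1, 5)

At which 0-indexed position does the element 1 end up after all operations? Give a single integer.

After 1 (reverse(1, 5)): [0, 3, 2, 4, 1, 5]
After 2 (swap(0, 2)): [2, 3, 0, 4, 1, 5]
After 3 (reverse(3, 4)): [2, 3, 0, 1, 4, 5]
After 4 (swap(2, 1)): [2, 0, 3, 1, 4, 5]
After 5 (rotate_left(3, 5, k=2)): [2, 0, 3, 5, 1, 4]
After 6 (rotate_left(0, 3, k=1)): [0, 3, 5, 2, 1, 4]
After 7 (rotate_left(3, 5, k=1)): [0, 3, 5, 1, 4, 2]
After 8 (swap(0, 3)): [1, 3, 5, 0, 4, 2]
After 9 (reverse(0, 5)): [2, 4, 0, 5, 3, 1]
After 10 (rotate_left(3, 5, k=2)): [2, 4, 0, 1, 5, 3]
After 11 (reverse(1, 5)): [2, 3, 5, 1, 0, 4]

Answer: 3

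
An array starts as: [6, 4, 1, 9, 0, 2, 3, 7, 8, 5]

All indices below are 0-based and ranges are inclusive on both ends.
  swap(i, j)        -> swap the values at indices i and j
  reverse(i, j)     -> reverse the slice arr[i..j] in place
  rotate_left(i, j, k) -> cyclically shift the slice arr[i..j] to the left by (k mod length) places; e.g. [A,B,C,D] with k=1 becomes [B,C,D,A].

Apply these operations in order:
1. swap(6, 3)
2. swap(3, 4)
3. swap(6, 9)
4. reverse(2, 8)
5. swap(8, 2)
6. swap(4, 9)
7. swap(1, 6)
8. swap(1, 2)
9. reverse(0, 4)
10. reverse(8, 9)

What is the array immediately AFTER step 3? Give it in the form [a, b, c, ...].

Answer: [6, 4, 1, 0, 3, 2, 5, 7, 8, 9]

Derivation:
After 1 (swap(6, 3)): [6, 4, 1, 3, 0, 2, 9, 7, 8, 5]
After 2 (swap(3, 4)): [6, 4, 1, 0, 3, 2, 9, 7, 8, 5]
After 3 (swap(6, 9)): [6, 4, 1, 0, 3, 2, 5, 7, 8, 9]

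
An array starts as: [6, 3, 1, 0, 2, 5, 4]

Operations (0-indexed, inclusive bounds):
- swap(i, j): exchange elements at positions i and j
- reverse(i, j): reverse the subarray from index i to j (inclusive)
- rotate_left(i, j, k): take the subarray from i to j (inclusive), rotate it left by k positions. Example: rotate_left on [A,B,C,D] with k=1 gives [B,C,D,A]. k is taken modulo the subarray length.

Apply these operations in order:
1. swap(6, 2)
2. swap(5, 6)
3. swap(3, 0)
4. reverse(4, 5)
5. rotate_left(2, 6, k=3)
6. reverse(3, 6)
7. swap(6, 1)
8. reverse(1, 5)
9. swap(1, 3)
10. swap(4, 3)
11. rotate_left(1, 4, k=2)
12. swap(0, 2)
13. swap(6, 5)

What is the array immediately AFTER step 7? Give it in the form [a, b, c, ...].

After 1 (swap(6, 2)): [6, 3, 4, 0, 2, 5, 1]
After 2 (swap(5, 6)): [6, 3, 4, 0, 2, 1, 5]
After 3 (swap(3, 0)): [0, 3, 4, 6, 2, 1, 5]
After 4 (reverse(4, 5)): [0, 3, 4, 6, 1, 2, 5]
After 5 (rotate_left(2, 6, k=3)): [0, 3, 2, 5, 4, 6, 1]
After 6 (reverse(3, 6)): [0, 3, 2, 1, 6, 4, 5]
After 7 (swap(6, 1)): [0, 5, 2, 1, 6, 4, 3]

Answer: [0, 5, 2, 1, 6, 4, 3]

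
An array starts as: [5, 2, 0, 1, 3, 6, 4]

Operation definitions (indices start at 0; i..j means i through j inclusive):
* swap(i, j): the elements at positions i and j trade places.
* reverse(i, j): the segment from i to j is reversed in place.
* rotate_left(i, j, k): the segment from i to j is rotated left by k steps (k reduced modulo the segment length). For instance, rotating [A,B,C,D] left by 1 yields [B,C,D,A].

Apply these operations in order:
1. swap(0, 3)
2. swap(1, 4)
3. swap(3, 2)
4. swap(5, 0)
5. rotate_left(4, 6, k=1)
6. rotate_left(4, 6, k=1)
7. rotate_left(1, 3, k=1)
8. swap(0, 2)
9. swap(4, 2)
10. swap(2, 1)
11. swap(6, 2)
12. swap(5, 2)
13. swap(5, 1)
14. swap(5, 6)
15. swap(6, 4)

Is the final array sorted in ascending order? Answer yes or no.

After 1 (swap(0, 3)): [1, 2, 0, 5, 3, 6, 4]
After 2 (swap(1, 4)): [1, 3, 0, 5, 2, 6, 4]
After 3 (swap(3, 2)): [1, 3, 5, 0, 2, 6, 4]
After 4 (swap(5, 0)): [6, 3, 5, 0, 2, 1, 4]
After 5 (rotate_left(4, 6, k=1)): [6, 3, 5, 0, 1, 4, 2]
After 6 (rotate_left(4, 6, k=1)): [6, 3, 5, 0, 4, 2, 1]
After 7 (rotate_left(1, 3, k=1)): [6, 5, 0, 3, 4, 2, 1]
After 8 (swap(0, 2)): [0, 5, 6, 3, 4, 2, 1]
After 9 (swap(4, 2)): [0, 5, 4, 3, 6, 2, 1]
After 10 (swap(2, 1)): [0, 4, 5, 3, 6, 2, 1]
After 11 (swap(6, 2)): [0, 4, 1, 3, 6, 2, 5]
After 12 (swap(5, 2)): [0, 4, 2, 3, 6, 1, 5]
After 13 (swap(5, 1)): [0, 1, 2, 3, 6, 4, 5]
After 14 (swap(5, 6)): [0, 1, 2, 3, 6, 5, 4]
After 15 (swap(6, 4)): [0, 1, 2, 3, 4, 5, 6]

Answer: yes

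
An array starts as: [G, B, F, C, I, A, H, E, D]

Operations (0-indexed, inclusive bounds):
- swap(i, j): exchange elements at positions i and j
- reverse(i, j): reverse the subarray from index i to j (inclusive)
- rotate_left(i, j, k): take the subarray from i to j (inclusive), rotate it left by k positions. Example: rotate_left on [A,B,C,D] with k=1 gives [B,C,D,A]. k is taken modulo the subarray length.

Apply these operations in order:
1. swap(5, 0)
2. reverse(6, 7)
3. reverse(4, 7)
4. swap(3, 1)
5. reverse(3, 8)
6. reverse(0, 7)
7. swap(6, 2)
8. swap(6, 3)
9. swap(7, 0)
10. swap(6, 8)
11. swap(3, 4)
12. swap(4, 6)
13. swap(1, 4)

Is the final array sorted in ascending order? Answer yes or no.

Answer: yes

Derivation:
After 1 (swap(5, 0)): [A, B, F, C, I, G, H, E, D]
After 2 (reverse(6, 7)): [A, B, F, C, I, G, E, H, D]
After 3 (reverse(4, 7)): [A, B, F, C, H, E, G, I, D]
After 4 (swap(3, 1)): [A, C, F, B, H, E, G, I, D]
After 5 (reverse(3, 8)): [A, C, F, D, I, G, E, H, B]
After 6 (reverse(0, 7)): [H, E, G, I, D, F, C, A, B]
After 7 (swap(6, 2)): [H, E, C, I, D, F, G, A, B]
After 8 (swap(6, 3)): [H, E, C, G, D, F, I, A, B]
After 9 (swap(7, 0)): [A, E, C, G, D, F, I, H, B]
After 10 (swap(6, 8)): [A, E, C, G, D, F, B, H, I]
After 11 (swap(3, 4)): [A, E, C, D, G, F, B, H, I]
After 12 (swap(4, 6)): [A, E, C, D, B, F, G, H, I]
After 13 (swap(1, 4)): [A, B, C, D, E, F, G, H, I]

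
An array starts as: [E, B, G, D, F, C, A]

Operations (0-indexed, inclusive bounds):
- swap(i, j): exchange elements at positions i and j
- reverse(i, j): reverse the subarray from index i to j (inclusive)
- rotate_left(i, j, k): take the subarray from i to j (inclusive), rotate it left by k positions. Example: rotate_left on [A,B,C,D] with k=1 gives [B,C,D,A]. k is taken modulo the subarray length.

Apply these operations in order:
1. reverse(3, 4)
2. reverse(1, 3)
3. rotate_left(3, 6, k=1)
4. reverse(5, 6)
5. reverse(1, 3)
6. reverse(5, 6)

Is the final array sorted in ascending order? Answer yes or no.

After 1 (reverse(3, 4)): [E, B, G, F, D, C, A]
After 2 (reverse(1, 3)): [E, F, G, B, D, C, A]
After 3 (rotate_left(3, 6, k=1)): [E, F, G, D, C, A, B]
After 4 (reverse(5, 6)): [E, F, G, D, C, B, A]
After 5 (reverse(1, 3)): [E, D, G, F, C, B, A]
After 6 (reverse(5, 6)): [E, D, G, F, C, A, B]

Answer: no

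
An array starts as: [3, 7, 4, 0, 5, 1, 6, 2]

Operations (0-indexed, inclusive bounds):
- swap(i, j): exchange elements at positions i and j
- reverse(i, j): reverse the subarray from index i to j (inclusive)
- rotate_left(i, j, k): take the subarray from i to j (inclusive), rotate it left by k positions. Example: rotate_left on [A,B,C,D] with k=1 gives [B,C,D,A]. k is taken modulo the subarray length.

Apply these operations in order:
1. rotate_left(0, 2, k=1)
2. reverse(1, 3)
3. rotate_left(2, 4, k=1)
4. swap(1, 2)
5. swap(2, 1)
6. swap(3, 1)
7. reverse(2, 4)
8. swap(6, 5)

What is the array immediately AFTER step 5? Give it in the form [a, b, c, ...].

After 1 (rotate_left(0, 2, k=1)): [7, 4, 3, 0, 5, 1, 6, 2]
After 2 (reverse(1, 3)): [7, 0, 3, 4, 5, 1, 6, 2]
After 3 (rotate_left(2, 4, k=1)): [7, 0, 4, 5, 3, 1, 6, 2]
After 4 (swap(1, 2)): [7, 4, 0, 5, 3, 1, 6, 2]
After 5 (swap(2, 1)): [7, 0, 4, 5, 3, 1, 6, 2]

Answer: [7, 0, 4, 5, 3, 1, 6, 2]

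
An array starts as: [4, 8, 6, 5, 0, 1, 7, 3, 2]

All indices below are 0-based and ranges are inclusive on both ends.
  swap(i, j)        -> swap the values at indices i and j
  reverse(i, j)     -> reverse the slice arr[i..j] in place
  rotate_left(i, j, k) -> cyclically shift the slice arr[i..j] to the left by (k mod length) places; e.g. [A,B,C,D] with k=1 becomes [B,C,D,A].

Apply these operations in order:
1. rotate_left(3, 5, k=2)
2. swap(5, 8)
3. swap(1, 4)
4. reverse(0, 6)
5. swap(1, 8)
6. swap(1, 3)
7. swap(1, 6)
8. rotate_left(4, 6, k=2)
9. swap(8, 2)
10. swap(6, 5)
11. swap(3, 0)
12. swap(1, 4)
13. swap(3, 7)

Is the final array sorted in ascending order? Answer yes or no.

After 1 (rotate_left(3, 5, k=2)): [4, 8, 6, 1, 5, 0, 7, 3, 2]
After 2 (swap(5, 8)): [4, 8, 6, 1, 5, 2, 7, 3, 0]
After 3 (swap(1, 4)): [4, 5, 6, 1, 8, 2, 7, 3, 0]
After 4 (reverse(0, 6)): [7, 2, 8, 1, 6, 5, 4, 3, 0]
After 5 (swap(1, 8)): [7, 0, 8, 1, 6, 5, 4, 3, 2]
After 6 (swap(1, 3)): [7, 1, 8, 0, 6, 5, 4, 3, 2]
After 7 (swap(1, 6)): [7, 4, 8, 0, 6, 5, 1, 3, 2]
After 8 (rotate_left(4, 6, k=2)): [7, 4, 8, 0, 1, 6, 5, 3, 2]
After 9 (swap(8, 2)): [7, 4, 2, 0, 1, 6, 5, 3, 8]
After 10 (swap(6, 5)): [7, 4, 2, 0, 1, 5, 6, 3, 8]
After 11 (swap(3, 0)): [0, 4, 2, 7, 1, 5, 6, 3, 8]
After 12 (swap(1, 4)): [0, 1, 2, 7, 4, 5, 6, 3, 8]
After 13 (swap(3, 7)): [0, 1, 2, 3, 4, 5, 6, 7, 8]

Answer: yes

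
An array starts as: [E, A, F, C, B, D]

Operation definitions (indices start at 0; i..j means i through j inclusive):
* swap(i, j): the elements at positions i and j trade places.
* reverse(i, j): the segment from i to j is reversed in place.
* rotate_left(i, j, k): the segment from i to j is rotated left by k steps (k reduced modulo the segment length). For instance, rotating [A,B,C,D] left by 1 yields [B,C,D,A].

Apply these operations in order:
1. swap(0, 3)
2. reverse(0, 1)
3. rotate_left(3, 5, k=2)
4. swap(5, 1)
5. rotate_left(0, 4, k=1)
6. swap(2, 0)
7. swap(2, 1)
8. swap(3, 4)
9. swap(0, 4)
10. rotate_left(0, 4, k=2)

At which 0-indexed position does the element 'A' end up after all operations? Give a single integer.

After 1 (swap(0, 3)): [C, A, F, E, B, D]
After 2 (reverse(0, 1)): [A, C, F, E, B, D]
After 3 (rotate_left(3, 5, k=2)): [A, C, F, D, E, B]
After 4 (swap(5, 1)): [A, B, F, D, E, C]
After 5 (rotate_left(0, 4, k=1)): [B, F, D, E, A, C]
After 6 (swap(2, 0)): [D, F, B, E, A, C]
After 7 (swap(2, 1)): [D, B, F, E, A, C]
After 8 (swap(3, 4)): [D, B, F, A, E, C]
After 9 (swap(0, 4)): [E, B, F, A, D, C]
After 10 (rotate_left(0, 4, k=2)): [F, A, D, E, B, C]

Answer: 1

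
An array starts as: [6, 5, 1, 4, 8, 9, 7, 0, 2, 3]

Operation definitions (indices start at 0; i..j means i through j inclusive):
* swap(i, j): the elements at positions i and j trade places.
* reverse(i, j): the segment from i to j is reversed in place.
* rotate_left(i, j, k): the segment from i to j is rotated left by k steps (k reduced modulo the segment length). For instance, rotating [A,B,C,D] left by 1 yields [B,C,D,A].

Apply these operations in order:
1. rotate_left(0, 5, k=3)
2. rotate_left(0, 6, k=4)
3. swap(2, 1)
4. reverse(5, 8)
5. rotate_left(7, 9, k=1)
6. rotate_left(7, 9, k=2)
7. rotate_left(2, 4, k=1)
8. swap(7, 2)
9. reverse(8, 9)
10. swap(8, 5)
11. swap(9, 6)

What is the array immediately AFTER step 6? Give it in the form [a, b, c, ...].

After 1 (rotate_left(0, 5, k=3)): [4, 8, 9, 6, 5, 1, 7, 0, 2, 3]
After 2 (rotate_left(0, 6, k=4)): [5, 1, 7, 4, 8, 9, 6, 0, 2, 3]
After 3 (swap(2, 1)): [5, 7, 1, 4, 8, 9, 6, 0, 2, 3]
After 4 (reverse(5, 8)): [5, 7, 1, 4, 8, 2, 0, 6, 9, 3]
After 5 (rotate_left(7, 9, k=1)): [5, 7, 1, 4, 8, 2, 0, 9, 3, 6]
After 6 (rotate_left(7, 9, k=2)): [5, 7, 1, 4, 8, 2, 0, 6, 9, 3]

Answer: [5, 7, 1, 4, 8, 2, 0, 6, 9, 3]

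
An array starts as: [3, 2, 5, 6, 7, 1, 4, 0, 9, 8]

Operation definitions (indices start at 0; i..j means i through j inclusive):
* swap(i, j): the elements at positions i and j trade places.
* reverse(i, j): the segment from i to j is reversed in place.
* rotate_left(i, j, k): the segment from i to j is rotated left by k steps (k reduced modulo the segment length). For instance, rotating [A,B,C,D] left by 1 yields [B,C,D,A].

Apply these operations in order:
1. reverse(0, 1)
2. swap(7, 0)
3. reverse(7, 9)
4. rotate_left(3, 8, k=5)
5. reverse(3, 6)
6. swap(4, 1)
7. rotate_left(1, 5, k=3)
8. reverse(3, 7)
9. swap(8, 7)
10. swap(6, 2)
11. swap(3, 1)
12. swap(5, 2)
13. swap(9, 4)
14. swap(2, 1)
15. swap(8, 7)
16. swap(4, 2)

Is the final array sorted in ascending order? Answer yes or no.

After 1 (reverse(0, 1)): [2, 3, 5, 6, 7, 1, 4, 0, 9, 8]
After 2 (swap(7, 0)): [0, 3, 5, 6, 7, 1, 4, 2, 9, 8]
After 3 (reverse(7, 9)): [0, 3, 5, 6, 7, 1, 4, 8, 9, 2]
After 4 (rotate_left(3, 8, k=5)): [0, 3, 5, 9, 6, 7, 1, 4, 8, 2]
After 5 (reverse(3, 6)): [0, 3, 5, 1, 7, 6, 9, 4, 8, 2]
After 6 (swap(4, 1)): [0, 7, 5, 1, 3, 6, 9, 4, 8, 2]
After 7 (rotate_left(1, 5, k=3)): [0, 3, 6, 7, 5, 1, 9, 4, 8, 2]
After 8 (reverse(3, 7)): [0, 3, 6, 4, 9, 1, 5, 7, 8, 2]
After 9 (swap(8, 7)): [0, 3, 6, 4, 9, 1, 5, 8, 7, 2]
After 10 (swap(6, 2)): [0, 3, 5, 4, 9, 1, 6, 8, 7, 2]
After 11 (swap(3, 1)): [0, 4, 5, 3, 9, 1, 6, 8, 7, 2]
After 12 (swap(5, 2)): [0, 4, 1, 3, 9, 5, 6, 8, 7, 2]
After 13 (swap(9, 4)): [0, 4, 1, 3, 2, 5, 6, 8, 7, 9]
After 14 (swap(2, 1)): [0, 1, 4, 3, 2, 5, 6, 8, 7, 9]
After 15 (swap(8, 7)): [0, 1, 4, 3, 2, 5, 6, 7, 8, 9]
After 16 (swap(4, 2)): [0, 1, 2, 3, 4, 5, 6, 7, 8, 9]

Answer: yes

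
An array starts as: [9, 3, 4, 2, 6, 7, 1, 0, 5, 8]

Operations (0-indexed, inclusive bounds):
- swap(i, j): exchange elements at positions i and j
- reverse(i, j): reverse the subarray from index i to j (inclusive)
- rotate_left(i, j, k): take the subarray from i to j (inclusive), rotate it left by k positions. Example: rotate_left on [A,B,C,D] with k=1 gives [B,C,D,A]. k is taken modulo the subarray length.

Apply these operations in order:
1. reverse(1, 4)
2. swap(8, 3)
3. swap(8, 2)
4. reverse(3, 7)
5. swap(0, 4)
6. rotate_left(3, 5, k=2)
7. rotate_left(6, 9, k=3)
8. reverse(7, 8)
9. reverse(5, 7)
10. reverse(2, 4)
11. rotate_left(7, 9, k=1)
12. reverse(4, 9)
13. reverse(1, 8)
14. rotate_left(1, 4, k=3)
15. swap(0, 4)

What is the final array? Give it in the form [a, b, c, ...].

Answer: [3, 2, 5, 8, 1, 9, 7, 0, 6, 4]

Derivation:
After 1 (reverse(1, 4)): [9, 6, 2, 4, 3, 7, 1, 0, 5, 8]
After 2 (swap(8, 3)): [9, 6, 2, 5, 3, 7, 1, 0, 4, 8]
After 3 (swap(8, 2)): [9, 6, 4, 5, 3, 7, 1, 0, 2, 8]
After 4 (reverse(3, 7)): [9, 6, 4, 0, 1, 7, 3, 5, 2, 8]
After 5 (swap(0, 4)): [1, 6, 4, 0, 9, 7, 3, 5, 2, 8]
After 6 (rotate_left(3, 5, k=2)): [1, 6, 4, 7, 0, 9, 3, 5, 2, 8]
After 7 (rotate_left(6, 9, k=3)): [1, 6, 4, 7, 0, 9, 8, 3, 5, 2]
After 8 (reverse(7, 8)): [1, 6, 4, 7, 0, 9, 8, 5, 3, 2]
After 9 (reverse(5, 7)): [1, 6, 4, 7, 0, 5, 8, 9, 3, 2]
After 10 (reverse(2, 4)): [1, 6, 0, 7, 4, 5, 8, 9, 3, 2]
After 11 (rotate_left(7, 9, k=1)): [1, 6, 0, 7, 4, 5, 8, 3, 2, 9]
After 12 (reverse(4, 9)): [1, 6, 0, 7, 9, 2, 3, 8, 5, 4]
After 13 (reverse(1, 8)): [1, 5, 8, 3, 2, 9, 7, 0, 6, 4]
After 14 (rotate_left(1, 4, k=3)): [1, 2, 5, 8, 3, 9, 7, 0, 6, 4]
After 15 (swap(0, 4)): [3, 2, 5, 8, 1, 9, 7, 0, 6, 4]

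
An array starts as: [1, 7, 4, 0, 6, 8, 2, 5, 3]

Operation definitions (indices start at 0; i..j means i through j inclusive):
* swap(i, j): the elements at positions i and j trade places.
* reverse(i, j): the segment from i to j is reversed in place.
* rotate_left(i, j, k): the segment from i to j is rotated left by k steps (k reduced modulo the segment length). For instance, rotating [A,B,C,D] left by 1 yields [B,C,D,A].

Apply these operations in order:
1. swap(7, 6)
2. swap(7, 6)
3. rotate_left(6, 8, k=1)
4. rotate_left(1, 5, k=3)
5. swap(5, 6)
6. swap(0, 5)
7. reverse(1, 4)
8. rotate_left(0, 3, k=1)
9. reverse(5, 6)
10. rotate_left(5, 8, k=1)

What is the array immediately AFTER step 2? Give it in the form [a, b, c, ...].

Answer: [1, 7, 4, 0, 6, 8, 2, 5, 3]

Derivation:
After 1 (swap(7, 6)): [1, 7, 4, 0, 6, 8, 5, 2, 3]
After 2 (swap(7, 6)): [1, 7, 4, 0, 6, 8, 2, 5, 3]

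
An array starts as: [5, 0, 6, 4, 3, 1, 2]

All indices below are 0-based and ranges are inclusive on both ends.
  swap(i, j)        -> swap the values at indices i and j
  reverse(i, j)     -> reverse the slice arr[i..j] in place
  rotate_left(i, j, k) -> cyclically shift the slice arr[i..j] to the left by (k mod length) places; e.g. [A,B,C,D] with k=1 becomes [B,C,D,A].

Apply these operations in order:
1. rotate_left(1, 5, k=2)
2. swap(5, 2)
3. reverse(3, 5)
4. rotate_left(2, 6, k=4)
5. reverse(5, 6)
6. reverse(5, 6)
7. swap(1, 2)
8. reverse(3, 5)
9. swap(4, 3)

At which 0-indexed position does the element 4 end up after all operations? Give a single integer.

Answer: 2

Derivation:
After 1 (rotate_left(1, 5, k=2)): [5, 4, 3, 1, 0, 6, 2]
After 2 (swap(5, 2)): [5, 4, 6, 1, 0, 3, 2]
After 3 (reverse(3, 5)): [5, 4, 6, 3, 0, 1, 2]
After 4 (rotate_left(2, 6, k=4)): [5, 4, 2, 6, 3, 0, 1]
After 5 (reverse(5, 6)): [5, 4, 2, 6, 3, 1, 0]
After 6 (reverse(5, 6)): [5, 4, 2, 6, 3, 0, 1]
After 7 (swap(1, 2)): [5, 2, 4, 6, 3, 0, 1]
After 8 (reverse(3, 5)): [5, 2, 4, 0, 3, 6, 1]
After 9 (swap(4, 3)): [5, 2, 4, 3, 0, 6, 1]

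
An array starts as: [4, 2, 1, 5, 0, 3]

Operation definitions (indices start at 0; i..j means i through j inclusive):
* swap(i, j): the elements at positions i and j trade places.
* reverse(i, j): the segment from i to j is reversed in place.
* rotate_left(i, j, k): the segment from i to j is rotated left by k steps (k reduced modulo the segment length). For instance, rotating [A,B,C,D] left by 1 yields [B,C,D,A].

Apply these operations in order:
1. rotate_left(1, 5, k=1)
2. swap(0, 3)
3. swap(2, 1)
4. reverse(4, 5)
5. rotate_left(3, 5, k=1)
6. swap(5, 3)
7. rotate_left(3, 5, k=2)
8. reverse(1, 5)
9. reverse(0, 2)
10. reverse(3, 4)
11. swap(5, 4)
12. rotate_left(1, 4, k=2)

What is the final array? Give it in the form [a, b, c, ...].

After 1 (rotate_left(1, 5, k=1)): [4, 1, 5, 0, 3, 2]
After 2 (swap(0, 3)): [0, 1, 5, 4, 3, 2]
After 3 (swap(2, 1)): [0, 5, 1, 4, 3, 2]
After 4 (reverse(4, 5)): [0, 5, 1, 4, 2, 3]
After 5 (rotate_left(3, 5, k=1)): [0, 5, 1, 2, 3, 4]
After 6 (swap(5, 3)): [0, 5, 1, 4, 3, 2]
After 7 (rotate_left(3, 5, k=2)): [0, 5, 1, 2, 4, 3]
After 8 (reverse(1, 5)): [0, 3, 4, 2, 1, 5]
After 9 (reverse(0, 2)): [4, 3, 0, 2, 1, 5]
After 10 (reverse(3, 4)): [4, 3, 0, 1, 2, 5]
After 11 (swap(5, 4)): [4, 3, 0, 1, 5, 2]
After 12 (rotate_left(1, 4, k=2)): [4, 1, 5, 3, 0, 2]

Answer: [4, 1, 5, 3, 0, 2]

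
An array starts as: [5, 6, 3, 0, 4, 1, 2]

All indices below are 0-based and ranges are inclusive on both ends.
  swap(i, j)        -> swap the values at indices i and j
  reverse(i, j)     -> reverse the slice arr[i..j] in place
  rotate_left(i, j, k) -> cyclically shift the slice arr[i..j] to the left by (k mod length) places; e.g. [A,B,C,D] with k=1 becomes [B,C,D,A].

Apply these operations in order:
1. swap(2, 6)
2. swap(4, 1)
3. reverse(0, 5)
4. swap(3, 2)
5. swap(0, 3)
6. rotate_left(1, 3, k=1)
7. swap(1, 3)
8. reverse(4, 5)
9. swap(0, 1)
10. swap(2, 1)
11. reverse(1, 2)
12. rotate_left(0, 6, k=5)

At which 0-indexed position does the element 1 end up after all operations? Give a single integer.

After 1 (swap(2, 6)): [5, 6, 2, 0, 4, 1, 3]
After 2 (swap(4, 1)): [5, 4, 2, 0, 6, 1, 3]
After 3 (reverse(0, 5)): [1, 6, 0, 2, 4, 5, 3]
After 4 (swap(3, 2)): [1, 6, 2, 0, 4, 5, 3]
After 5 (swap(0, 3)): [0, 6, 2, 1, 4, 5, 3]
After 6 (rotate_left(1, 3, k=1)): [0, 2, 1, 6, 4, 5, 3]
After 7 (swap(1, 3)): [0, 6, 1, 2, 4, 5, 3]
After 8 (reverse(4, 5)): [0, 6, 1, 2, 5, 4, 3]
After 9 (swap(0, 1)): [6, 0, 1, 2, 5, 4, 3]
After 10 (swap(2, 1)): [6, 1, 0, 2, 5, 4, 3]
After 11 (reverse(1, 2)): [6, 0, 1, 2, 5, 4, 3]
After 12 (rotate_left(0, 6, k=5)): [4, 3, 6, 0, 1, 2, 5]

Answer: 4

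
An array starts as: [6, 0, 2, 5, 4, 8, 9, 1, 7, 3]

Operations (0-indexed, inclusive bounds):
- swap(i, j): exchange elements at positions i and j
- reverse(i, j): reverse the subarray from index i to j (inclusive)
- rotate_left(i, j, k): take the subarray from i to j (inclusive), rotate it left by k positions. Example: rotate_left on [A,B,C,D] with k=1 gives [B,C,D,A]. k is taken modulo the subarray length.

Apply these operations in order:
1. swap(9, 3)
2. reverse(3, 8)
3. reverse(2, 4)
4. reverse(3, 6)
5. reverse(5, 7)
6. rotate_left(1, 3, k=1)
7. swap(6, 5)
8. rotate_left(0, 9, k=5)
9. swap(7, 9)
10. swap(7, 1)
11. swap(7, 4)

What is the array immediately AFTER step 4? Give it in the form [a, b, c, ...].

Answer: [6, 0, 1, 8, 9, 2, 7, 4, 3, 5]

Derivation:
After 1 (swap(9, 3)): [6, 0, 2, 3, 4, 8, 9, 1, 7, 5]
After 2 (reverse(3, 8)): [6, 0, 2, 7, 1, 9, 8, 4, 3, 5]
After 3 (reverse(2, 4)): [6, 0, 1, 7, 2, 9, 8, 4, 3, 5]
After 4 (reverse(3, 6)): [6, 0, 1, 8, 9, 2, 7, 4, 3, 5]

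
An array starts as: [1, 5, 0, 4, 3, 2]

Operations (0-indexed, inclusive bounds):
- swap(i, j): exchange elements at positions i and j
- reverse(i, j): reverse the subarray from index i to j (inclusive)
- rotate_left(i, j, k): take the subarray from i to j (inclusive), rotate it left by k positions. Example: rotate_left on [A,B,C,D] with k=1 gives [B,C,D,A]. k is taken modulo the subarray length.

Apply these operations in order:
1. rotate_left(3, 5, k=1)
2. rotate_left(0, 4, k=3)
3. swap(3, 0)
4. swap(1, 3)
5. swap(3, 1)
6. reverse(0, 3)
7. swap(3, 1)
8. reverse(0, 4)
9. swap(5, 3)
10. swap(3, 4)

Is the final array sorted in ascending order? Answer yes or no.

Answer: yes

Derivation:
After 1 (rotate_left(3, 5, k=1)): [1, 5, 0, 3, 2, 4]
After 2 (rotate_left(0, 4, k=3)): [3, 2, 1, 5, 0, 4]
After 3 (swap(3, 0)): [5, 2, 1, 3, 0, 4]
After 4 (swap(1, 3)): [5, 3, 1, 2, 0, 4]
After 5 (swap(3, 1)): [5, 2, 1, 3, 0, 4]
After 6 (reverse(0, 3)): [3, 1, 2, 5, 0, 4]
After 7 (swap(3, 1)): [3, 5, 2, 1, 0, 4]
After 8 (reverse(0, 4)): [0, 1, 2, 5, 3, 4]
After 9 (swap(5, 3)): [0, 1, 2, 4, 3, 5]
After 10 (swap(3, 4)): [0, 1, 2, 3, 4, 5]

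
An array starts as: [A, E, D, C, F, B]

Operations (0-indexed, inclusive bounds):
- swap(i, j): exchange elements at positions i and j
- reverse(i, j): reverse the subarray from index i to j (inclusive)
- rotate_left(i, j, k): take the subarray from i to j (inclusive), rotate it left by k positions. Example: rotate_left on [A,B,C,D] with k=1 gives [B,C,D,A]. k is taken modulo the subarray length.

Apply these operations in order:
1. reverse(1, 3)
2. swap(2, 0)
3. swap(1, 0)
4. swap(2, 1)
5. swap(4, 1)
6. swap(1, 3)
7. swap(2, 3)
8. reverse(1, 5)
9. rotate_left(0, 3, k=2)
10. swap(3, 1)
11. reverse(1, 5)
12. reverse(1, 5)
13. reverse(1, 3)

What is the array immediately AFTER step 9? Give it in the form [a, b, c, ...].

Answer: [A, D, C, B, F, E]

Derivation:
After 1 (reverse(1, 3)): [A, C, D, E, F, B]
After 2 (swap(2, 0)): [D, C, A, E, F, B]
After 3 (swap(1, 0)): [C, D, A, E, F, B]
After 4 (swap(2, 1)): [C, A, D, E, F, B]
After 5 (swap(4, 1)): [C, F, D, E, A, B]
After 6 (swap(1, 3)): [C, E, D, F, A, B]
After 7 (swap(2, 3)): [C, E, F, D, A, B]
After 8 (reverse(1, 5)): [C, B, A, D, F, E]
After 9 (rotate_left(0, 3, k=2)): [A, D, C, B, F, E]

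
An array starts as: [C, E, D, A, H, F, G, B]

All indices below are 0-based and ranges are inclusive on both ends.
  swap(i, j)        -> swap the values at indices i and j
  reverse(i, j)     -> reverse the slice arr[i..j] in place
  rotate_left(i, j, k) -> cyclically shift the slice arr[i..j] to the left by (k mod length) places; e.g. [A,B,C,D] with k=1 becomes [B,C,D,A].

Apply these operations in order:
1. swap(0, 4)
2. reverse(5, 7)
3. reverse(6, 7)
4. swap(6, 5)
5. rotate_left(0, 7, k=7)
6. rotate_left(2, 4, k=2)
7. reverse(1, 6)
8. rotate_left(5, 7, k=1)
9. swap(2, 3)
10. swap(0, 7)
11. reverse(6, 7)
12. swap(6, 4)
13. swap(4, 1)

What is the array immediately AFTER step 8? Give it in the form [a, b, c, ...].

Answer: [G, F, C, D, E, H, B, A]

Derivation:
After 1 (swap(0, 4)): [H, E, D, A, C, F, G, B]
After 2 (reverse(5, 7)): [H, E, D, A, C, B, G, F]
After 3 (reverse(6, 7)): [H, E, D, A, C, B, F, G]
After 4 (swap(6, 5)): [H, E, D, A, C, F, B, G]
After 5 (rotate_left(0, 7, k=7)): [G, H, E, D, A, C, F, B]
After 6 (rotate_left(2, 4, k=2)): [G, H, A, E, D, C, F, B]
After 7 (reverse(1, 6)): [G, F, C, D, E, A, H, B]
After 8 (rotate_left(5, 7, k=1)): [G, F, C, D, E, H, B, A]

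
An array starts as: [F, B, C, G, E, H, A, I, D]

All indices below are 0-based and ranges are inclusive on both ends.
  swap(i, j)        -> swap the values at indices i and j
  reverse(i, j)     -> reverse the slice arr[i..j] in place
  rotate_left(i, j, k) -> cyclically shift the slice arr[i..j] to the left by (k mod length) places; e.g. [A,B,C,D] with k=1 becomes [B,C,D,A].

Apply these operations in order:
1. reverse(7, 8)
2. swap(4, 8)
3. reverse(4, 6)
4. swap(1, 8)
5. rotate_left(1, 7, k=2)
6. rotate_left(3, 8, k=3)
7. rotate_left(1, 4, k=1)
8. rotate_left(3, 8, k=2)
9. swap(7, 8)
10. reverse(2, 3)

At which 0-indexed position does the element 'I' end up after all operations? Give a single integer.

After 1 (reverse(7, 8)): [F, B, C, G, E, H, A, D, I]
After 2 (swap(4, 8)): [F, B, C, G, I, H, A, D, E]
After 3 (reverse(4, 6)): [F, B, C, G, A, H, I, D, E]
After 4 (swap(1, 8)): [F, E, C, G, A, H, I, D, B]
After 5 (rotate_left(1, 7, k=2)): [F, G, A, H, I, D, E, C, B]
After 6 (rotate_left(3, 8, k=3)): [F, G, A, E, C, B, H, I, D]
After 7 (rotate_left(1, 4, k=1)): [F, A, E, C, G, B, H, I, D]
After 8 (rotate_left(3, 8, k=2)): [F, A, E, B, H, I, D, C, G]
After 9 (swap(7, 8)): [F, A, E, B, H, I, D, G, C]
After 10 (reverse(2, 3)): [F, A, B, E, H, I, D, G, C]

Answer: 5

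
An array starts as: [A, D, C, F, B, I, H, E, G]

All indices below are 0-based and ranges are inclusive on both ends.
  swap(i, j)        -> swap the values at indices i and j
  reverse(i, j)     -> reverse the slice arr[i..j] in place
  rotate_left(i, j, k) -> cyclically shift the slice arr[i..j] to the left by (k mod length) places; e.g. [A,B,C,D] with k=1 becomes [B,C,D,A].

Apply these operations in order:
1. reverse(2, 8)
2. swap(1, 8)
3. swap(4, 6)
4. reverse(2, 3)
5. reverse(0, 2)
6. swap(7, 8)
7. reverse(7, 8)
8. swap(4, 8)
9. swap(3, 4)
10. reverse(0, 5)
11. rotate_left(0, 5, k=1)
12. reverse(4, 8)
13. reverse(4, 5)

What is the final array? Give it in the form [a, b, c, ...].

Answer: [G, D, A, C, F, B, H, I, E]

Derivation:
After 1 (reverse(2, 8)): [A, D, G, E, H, I, B, F, C]
After 2 (swap(1, 8)): [A, C, G, E, H, I, B, F, D]
After 3 (swap(4, 6)): [A, C, G, E, B, I, H, F, D]
After 4 (reverse(2, 3)): [A, C, E, G, B, I, H, F, D]
After 5 (reverse(0, 2)): [E, C, A, G, B, I, H, F, D]
After 6 (swap(7, 8)): [E, C, A, G, B, I, H, D, F]
After 7 (reverse(7, 8)): [E, C, A, G, B, I, H, F, D]
After 8 (swap(4, 8)): [E, C, A, G, D, I, H, F, B]
After 9 (swap(3, 4)): [E, C, A, D, G, I, H, F, B]
After 10 (reverse(0, 5)): [I, G, D, A, C, E, H, F, B]
After 11 (rotate_left(0, 5, k=1)): [G, D, A, C, E, I, H, F, B]
After 12 (reverse(4, 8)): [G, D, A, C, B, F, H, I, E]
After 13 (reverse(4, 5)): [G, D, A, C, F, B, H, I, E]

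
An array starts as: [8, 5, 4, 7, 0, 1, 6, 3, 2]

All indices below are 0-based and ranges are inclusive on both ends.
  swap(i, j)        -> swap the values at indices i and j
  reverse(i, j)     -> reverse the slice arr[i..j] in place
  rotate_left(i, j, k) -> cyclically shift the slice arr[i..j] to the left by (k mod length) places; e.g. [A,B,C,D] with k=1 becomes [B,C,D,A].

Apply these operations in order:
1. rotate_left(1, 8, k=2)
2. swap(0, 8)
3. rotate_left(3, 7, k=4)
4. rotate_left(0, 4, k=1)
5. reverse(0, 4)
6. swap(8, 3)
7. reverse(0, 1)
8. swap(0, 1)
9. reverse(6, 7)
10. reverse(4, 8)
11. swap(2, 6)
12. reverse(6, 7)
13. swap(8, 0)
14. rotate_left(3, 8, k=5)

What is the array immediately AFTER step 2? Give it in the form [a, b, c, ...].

After 1 (rotate_left(1, 8, k=2)): [8, 7, 0, 1, 6, 3, 2, 5, 4]
After 2 (swap(0, 8)): [4, 7, 0, 1, 6, 3, 2, 5, 8]

Answer: [4, 7, 0, 1, 6, 3, 2, 5, 8]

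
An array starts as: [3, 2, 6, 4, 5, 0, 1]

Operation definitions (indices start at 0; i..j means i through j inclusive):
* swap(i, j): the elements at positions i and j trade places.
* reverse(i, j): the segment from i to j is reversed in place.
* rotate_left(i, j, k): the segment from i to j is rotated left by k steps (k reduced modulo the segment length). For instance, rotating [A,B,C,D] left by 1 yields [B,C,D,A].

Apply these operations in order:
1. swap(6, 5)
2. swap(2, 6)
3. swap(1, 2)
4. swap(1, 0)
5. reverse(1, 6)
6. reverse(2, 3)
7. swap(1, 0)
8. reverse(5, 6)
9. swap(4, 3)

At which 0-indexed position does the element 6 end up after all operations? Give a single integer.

After 1 (swap(6, 5)): [3, 2, 6, 4, 5, 1, 0]
After 2 (swap(2, 6)): [3, 2, 0, 4, 5, 1, 6]
After 3 (swap(1, 2)): [3, 0, 2, 4, 5, 1, 6]
After 4 (swap(1, 0)): [0, 3, 2, 4, 5, 1, 6]
After 5 (reverse(1, 6)): [0, 6, 1, 5, 4, 2, 3]
After 6 (reverse(2, 3)): [0, 6, 5, 1, 4, 2, 3]
After 7 (swap(1, 0)): [6, 0, 5, 1, 4, 2, 3]
After 8 (reverse(5, 6)): [6, 0, 5, 1, 4, 3, 2]
After 9 (swap(4, 3)): [6, 0, 5, 4, 1, 3, 2]

Answer: 0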